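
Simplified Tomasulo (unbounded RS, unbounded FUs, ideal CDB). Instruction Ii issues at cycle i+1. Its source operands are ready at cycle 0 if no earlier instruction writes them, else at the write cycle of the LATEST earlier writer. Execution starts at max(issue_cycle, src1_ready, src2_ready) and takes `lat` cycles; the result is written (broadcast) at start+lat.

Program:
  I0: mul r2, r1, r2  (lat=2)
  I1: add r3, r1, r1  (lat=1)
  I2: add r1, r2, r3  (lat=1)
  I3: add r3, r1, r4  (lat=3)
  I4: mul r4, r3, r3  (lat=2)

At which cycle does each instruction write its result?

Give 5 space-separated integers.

I0 mul r2: issue@1 deps=(None,None) exec_start@1 write@3
I1 add r3: issue@2 deps=(None,None) exec_start@2 write@3
I2 add r1: issue@3 deps=(0,1) exec_start@3 write@4
I3 add r3: issue@4 deps=(2,None) exec_start@4 write@7
I4 mul r4: issue@5 deps=(3,3) exec_start@7 write@9

Answer: 3 3 4 7 9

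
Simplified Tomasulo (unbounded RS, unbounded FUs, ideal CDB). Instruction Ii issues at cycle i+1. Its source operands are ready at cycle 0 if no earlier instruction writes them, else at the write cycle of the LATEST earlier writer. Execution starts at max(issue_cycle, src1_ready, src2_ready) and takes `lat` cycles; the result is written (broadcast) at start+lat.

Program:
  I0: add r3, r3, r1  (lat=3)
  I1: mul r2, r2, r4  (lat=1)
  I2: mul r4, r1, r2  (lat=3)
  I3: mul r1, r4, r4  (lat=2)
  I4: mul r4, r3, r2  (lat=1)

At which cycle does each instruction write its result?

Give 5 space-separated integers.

I0 add r3: issue@1 deps=(None,None) exec_start@1 write@4
I1 mul r2: issue@2 deps=(None,None) exec_start@2 write@3
I2 mul r4: issue@3 deps=(None,1) exec_start@3 write@6
I3 mul r1: issue@4 deps=(2,2) exec_start@6 write@8
I4 mul r4: issue@5 deps=(0,1) exec_start@5 write@6

Answer: 4 3 6 8 6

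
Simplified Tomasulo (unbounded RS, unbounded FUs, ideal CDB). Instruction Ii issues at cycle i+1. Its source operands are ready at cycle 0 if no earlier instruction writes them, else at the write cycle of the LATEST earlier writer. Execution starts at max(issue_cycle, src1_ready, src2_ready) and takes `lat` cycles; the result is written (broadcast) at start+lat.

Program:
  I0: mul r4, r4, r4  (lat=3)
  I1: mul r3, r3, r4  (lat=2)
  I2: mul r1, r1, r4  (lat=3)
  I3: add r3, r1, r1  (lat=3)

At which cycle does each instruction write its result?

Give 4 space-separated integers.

I0 mul r4: issue@1 deps=(None,None) exec_start@1 write@4
I1 mul r3: issue@2 deps=(None,0) exec_start@4 write@6
I2 mul r1: issue@3 deps=(None,0) exec_start@4 write@7
I3 add r3: issue@4 deps=(2,2) exec_start@7 write@10

Answer: 4 6 7 10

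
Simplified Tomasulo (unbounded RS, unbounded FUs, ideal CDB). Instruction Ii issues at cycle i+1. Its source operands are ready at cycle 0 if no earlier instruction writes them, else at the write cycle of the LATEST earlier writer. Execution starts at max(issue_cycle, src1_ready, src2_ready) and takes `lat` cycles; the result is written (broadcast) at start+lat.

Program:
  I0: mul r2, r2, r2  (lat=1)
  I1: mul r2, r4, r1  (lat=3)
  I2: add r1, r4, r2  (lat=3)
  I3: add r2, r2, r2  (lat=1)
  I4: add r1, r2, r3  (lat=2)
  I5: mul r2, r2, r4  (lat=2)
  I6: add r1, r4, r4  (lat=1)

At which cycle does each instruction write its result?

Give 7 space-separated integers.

I0 mul r2: issue@1 deps=(None,None) exec_start@1 write@2
I1 mul r2: issue@2 deps=(None,None) exec_start@2 write@5
I2 add r1: issue@3 deps=(None,1) exec_start@5 write@8
I3 add r2: issue@4 deps=(1,1) exec_start@5 write@6
I4 add r1: issue@5 deps=(3,None) exec_start@6 write@8
I5 mul r2: issue@6 deps=(3,None) exec_start@6 write@8
I6 add r1: issue@7 deps=(None,None) exec_start@7 write@8

Answer: 2 5 8 6 8 8 8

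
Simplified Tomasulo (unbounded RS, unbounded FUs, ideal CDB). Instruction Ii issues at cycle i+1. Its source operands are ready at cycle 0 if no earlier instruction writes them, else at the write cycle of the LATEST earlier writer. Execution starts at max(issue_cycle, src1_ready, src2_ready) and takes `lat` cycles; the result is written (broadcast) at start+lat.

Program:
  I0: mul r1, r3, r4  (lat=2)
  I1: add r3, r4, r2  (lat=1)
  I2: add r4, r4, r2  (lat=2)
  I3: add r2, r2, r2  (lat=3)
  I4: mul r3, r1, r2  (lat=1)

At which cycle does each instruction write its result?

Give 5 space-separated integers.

I0 mul r1: issue@1 deps=(None,None) exec_start@1 write@3
I1 add r3: issue@2 deps=(None,None) exec_start@2 write@3
I2 add r4: issue@3 deps=(None,None) exec_start@3 write@5
I3 add r2: issue@4 deps=(None,None) exec_start@4 write@7
I4 mul r3: issue@5 deps=(0,3) exec_start@7 write@8

Answer: 3 3 5 7 8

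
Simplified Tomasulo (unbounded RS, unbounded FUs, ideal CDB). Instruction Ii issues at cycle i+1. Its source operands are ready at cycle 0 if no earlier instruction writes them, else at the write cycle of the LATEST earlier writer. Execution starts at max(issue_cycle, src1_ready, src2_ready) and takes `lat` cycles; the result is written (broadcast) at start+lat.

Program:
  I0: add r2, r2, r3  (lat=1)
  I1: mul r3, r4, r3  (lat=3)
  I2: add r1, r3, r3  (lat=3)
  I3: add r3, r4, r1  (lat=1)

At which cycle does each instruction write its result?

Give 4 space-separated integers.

Answer: 2 5 8 9

Derivation:
I0 add r2: issue@1 deps=(None,None) exec_start@1 write@2
I1 mul r3: issue@2 deps=(None,None) exec_start@2 write@5
I2 add r1: issue@3 deps=(1,1) exec_start@5 write@8
I3 add r3: issue@4 deps=(None,2) exec_start@8 write@9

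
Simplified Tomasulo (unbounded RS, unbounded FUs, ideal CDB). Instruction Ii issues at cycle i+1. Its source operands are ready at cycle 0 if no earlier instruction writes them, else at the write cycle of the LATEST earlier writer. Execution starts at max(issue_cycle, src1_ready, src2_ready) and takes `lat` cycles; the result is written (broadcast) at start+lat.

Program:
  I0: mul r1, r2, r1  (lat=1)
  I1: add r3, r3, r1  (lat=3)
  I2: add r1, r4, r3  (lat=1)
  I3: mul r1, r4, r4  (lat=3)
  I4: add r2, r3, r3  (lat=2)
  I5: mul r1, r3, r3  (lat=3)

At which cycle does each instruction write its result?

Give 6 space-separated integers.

I0 mul r1: issue@1 deps=(None,None) exec_start@1 write@2
I1 add r3: issue@2 deps=(None,0) exec_start@2 write@5
I2 add r1: issue@3 deps=(None,1) exec_start@5 write@6
I3 mul r1: issue@4 deps=(None,None) exec_start@4 write@7
I4 add r2: issue@5 deps=(1,1) exec_start@5 write@7
I5 mul r1: issue@6 deps=(1,1) exec_start@6 write@9

Answer: 2 5 6 7 7 9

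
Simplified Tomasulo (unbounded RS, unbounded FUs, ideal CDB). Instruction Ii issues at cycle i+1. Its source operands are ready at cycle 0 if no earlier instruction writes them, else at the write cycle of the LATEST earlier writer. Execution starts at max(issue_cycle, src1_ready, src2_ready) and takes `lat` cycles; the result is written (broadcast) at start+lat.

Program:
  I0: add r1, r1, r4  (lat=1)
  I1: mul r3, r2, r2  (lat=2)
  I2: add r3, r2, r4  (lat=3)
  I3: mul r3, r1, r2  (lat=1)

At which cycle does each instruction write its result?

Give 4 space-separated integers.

I0 add r1: issue@1 deps=(None,None) exec_start@1 write@2
I1 mul r3: issue@2 deps=(None,None) exec_start@2 write@4
I2 add r3: issue@3 deps=(None,None) exec_start@3 write@6
I3 mul r3: issue@4 deps=(0,None) exec_start@4 write@5

Answer: 2 4 6 5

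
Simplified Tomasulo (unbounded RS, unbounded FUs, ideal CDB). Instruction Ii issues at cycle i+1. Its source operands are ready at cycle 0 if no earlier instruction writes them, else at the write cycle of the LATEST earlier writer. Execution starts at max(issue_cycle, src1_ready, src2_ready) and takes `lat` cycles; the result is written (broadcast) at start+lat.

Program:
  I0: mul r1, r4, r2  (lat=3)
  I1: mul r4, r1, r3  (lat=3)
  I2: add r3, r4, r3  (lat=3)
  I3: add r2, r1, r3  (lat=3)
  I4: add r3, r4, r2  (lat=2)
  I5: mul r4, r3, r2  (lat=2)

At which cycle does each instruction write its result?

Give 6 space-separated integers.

Answer: 4 7 10 13 15 17

Derivation:
I0 mul r1: issue@1 deps=(None,None) exec_start@1 write@4
I1 mul r4: issue@2 deps=(0,None) exec_start@4 write@7
I2 add r3: issue@3 deps=(1,None) exec_start@7 write@10
I3 add r2: issue@4 deps=(0,2) exec_start@10 write@13
I4 add r3: issue@5 deps=(1,3) exec_start@13 write@15
I5 mul r4: issue@6 deps=(4,3) exec_start@15 write@17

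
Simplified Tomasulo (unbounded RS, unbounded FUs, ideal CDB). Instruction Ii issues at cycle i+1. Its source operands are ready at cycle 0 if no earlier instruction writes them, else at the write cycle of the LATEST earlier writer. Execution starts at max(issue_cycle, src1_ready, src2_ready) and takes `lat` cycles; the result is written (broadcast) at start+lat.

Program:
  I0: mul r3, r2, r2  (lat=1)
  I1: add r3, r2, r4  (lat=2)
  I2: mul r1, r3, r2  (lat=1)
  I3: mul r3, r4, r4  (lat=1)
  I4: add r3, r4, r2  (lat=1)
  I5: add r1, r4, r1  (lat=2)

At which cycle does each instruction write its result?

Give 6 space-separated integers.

I0 mul r3: issue@1 deps=(None,None) exec_start@1 write@2
I1 add r3: issue@2 deps=(None,None) exec_start@2 write@4
I2 mul r1: issue@3 deps=(1,None) exec_start@4 write@5
I3 mul r3: issue@4 deps=(None,None) exec_start@4 write@5
I4 add r3: issue@5 deps=(None,None) exec_start@5 write@6
I5 add r1: issue@6 deps=(None,2) exec_start@6 write@8

Answer: 2 4 5 5 6 8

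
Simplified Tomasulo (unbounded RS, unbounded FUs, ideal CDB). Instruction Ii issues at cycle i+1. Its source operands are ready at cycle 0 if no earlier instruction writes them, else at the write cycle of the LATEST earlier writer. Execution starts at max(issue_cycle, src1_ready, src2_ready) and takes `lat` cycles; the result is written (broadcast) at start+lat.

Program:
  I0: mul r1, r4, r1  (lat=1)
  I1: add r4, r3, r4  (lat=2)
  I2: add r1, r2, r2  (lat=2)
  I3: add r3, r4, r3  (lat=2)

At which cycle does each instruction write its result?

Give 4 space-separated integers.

Answer: 2 4 5 6

Derivation:
I0 mul r1: issue@1 deps=(None,None) exec_start@1 write@2
I1 add r4: issue@2 deps=(None,None) exec_start@2 write@4
I2 add r1: issue@3 deps=(None,None) exec_start@3 write@5
I3 add r3: issue@4 deps=(1,None) exec_start@4 write@6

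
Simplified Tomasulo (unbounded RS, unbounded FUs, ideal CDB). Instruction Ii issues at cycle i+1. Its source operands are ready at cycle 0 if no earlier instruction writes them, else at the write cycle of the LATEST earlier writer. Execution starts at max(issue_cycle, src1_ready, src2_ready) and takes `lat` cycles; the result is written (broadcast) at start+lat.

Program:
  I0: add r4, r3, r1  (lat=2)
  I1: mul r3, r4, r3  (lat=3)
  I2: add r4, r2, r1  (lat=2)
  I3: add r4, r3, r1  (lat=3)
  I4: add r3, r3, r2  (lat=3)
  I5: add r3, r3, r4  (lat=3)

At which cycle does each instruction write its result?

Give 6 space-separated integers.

I0 add r4: issue@1 deps=(None,None) exec_start@1 write@3
I1 mul r3: issue@2 deps=(0,None) exec_start@3 write@6
I2 add r4: issue@3 deps=(None,None) exec_start@3 write@5
I3 add r4: issue@4 deps=(1,None) exec_start@6 write@9
I4 add r3: issue@5 deps=(1,None) exec_start@6 write@9
I5 add r3: issue@6 deps=(4,3) exec_start@9 write@12

Answer: 3 6 5 9 9 12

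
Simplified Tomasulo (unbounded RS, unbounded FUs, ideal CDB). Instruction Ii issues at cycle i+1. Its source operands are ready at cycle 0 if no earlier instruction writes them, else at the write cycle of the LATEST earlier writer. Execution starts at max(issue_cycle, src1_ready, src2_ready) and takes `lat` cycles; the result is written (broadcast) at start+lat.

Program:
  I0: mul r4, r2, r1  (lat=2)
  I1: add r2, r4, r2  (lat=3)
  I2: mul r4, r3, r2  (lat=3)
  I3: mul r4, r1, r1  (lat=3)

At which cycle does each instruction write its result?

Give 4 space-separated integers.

I0 mul r4: issue@1 deps=(None,None) exec_start@1 write@3
I1 add r2: issue@2 deps=(0,None) exec_start@3 write@6
I2 mul r4: issue@3 deps=(None,1) exec_start@6 write@9
I3 mul r4: issue@4 deps=(None,None) exec_start@4 write@7

Answer: 3 6 9 7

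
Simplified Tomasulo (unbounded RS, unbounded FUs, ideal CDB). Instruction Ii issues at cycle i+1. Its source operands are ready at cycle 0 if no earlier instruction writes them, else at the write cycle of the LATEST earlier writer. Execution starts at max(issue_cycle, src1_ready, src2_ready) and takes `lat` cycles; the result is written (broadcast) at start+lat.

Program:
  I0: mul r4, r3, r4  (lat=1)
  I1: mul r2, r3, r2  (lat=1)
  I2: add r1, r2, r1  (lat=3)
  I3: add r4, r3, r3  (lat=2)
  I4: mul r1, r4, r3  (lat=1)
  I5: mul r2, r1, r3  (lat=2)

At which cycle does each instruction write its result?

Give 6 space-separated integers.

Answer: 2 3 6 6 7 9

Derivation:
I0 mul r4: issue@1 deps=(None,None) exec_start@1 write@2
I1 mul r2: issue@2 deps=(None,None) exec_start@2 write@3
I2 add r1: issue@3 deps=(1,None) exec_start@3 write@6
I3 add r4: issue@4 deps=(None,None) exec_start@4 write@6
I4 mul r1: issue@5 deps=(3,None) exec_start@6 write@7
I5 mul r2: issue@6 deps=(4,None) exec_start@7 write@9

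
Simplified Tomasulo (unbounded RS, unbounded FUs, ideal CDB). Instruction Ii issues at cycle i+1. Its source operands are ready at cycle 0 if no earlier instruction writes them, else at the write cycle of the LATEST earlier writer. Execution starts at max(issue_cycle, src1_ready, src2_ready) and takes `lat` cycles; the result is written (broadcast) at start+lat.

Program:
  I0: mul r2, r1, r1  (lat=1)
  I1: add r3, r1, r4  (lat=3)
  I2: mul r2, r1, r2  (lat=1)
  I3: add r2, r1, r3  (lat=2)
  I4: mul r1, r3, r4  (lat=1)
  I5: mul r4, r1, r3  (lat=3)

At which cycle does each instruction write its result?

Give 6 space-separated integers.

I0 mul r2: issue@1 deps=(None,None) exec_start@1 write@2
I1 add r3: issue@2 deps=(None,None) exec_start@2 write@5
I2 mul r2: issue@3 deps=(None,0) exec_start@3 write@4
I3 add r2: issue@4 deps=(None,1) exec_start@5 write@7
I4 mul r1: issue@5 deps=(1,None) exec_start@5 write@6
I5 mul r4: issue@6 deps=(4,1) exec_start@6 write@9

Answer: 2 5 4 7 6 9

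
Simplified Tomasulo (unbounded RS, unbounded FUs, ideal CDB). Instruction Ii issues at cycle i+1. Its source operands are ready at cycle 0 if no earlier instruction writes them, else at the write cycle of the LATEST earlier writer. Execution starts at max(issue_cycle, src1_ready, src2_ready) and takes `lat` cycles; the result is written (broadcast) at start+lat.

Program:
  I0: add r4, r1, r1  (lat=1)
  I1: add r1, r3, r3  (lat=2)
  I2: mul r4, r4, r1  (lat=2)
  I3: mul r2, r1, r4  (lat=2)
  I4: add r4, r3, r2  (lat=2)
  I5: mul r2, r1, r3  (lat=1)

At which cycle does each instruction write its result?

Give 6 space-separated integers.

Answer: 2 4 6 8 10 7

Derivation:
I0 add r4: issue@1 deps=(None,None) exec_start@1 write@2
I1 add r1: issue@2 deps=(None,None) exec_start@2 write@4
I2 mul r4: issue@3 deps=(0,1) exec_start@4 write@6
I3 mul r2: issue@4 deps=(1,2) exec_start@6 write@8
I4 add r4: issue@5 deps=(None,3) exec_start@8 write@10
I5 mul r2: issue@6 deps=(1,None) exec_start@6 write@7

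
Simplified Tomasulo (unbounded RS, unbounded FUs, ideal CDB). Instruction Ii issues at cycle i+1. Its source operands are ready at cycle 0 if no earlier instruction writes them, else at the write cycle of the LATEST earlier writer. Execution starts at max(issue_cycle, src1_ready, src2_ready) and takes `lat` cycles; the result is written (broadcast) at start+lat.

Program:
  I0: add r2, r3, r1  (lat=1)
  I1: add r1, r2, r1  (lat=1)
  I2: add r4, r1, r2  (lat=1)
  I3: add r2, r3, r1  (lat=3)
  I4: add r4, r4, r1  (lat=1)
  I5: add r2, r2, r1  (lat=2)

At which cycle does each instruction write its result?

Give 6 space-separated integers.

I0 add r2: issue@1 deps=(None,None) exec_start@1 write@2
I1 add r1: issue@2 deps=(0,None) exec_start@2 write@3
I2 add r4: issue@3 deps=(1,0) exec_start@3 write@4
I3 add r2: issue@4 deps=(None,1) exec_start@4 write@7
I4 add r4: issue@5 deps=(2,1) exec_start@5 write@6
I5 add r2: issue@6 deps=(3,1) exec_start@7 write@9

Answer: 2 3 4 7 6 9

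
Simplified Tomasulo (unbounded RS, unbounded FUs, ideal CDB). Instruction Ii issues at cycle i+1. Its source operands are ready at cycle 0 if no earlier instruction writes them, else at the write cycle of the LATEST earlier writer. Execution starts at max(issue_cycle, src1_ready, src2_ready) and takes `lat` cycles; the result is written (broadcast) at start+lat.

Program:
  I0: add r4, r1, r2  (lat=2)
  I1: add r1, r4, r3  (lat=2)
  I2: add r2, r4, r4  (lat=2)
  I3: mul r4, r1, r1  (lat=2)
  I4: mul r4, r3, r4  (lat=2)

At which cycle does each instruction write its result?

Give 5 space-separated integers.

I0 add r4: issue@1 deps=(None,None) exec_start@1 write@3
I1 add r1: issue@2 deps=(0,None) exec_start@3 write@5
I2 add r2: issue@3 deps=(0,0) exec_start@3 write@5
I3 mul r4: issue@4 deps=(1,1) exec_start@5 write@7
I4 mul r4: issue@5 deps=(None,3) exec_start@7 write@9

Answer: 3 5 5 7 9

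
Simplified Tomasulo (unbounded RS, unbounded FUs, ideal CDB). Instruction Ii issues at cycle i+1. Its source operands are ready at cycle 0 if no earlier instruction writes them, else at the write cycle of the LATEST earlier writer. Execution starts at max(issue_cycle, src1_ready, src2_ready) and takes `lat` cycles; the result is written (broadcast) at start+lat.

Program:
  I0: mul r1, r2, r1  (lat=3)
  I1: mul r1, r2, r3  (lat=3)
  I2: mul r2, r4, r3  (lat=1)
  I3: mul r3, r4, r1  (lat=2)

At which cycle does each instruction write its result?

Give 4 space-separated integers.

I0 mul r1: issue@1 deps=(None,None) exec_start@1 write@4
I1 mul r1: issue@2 deps=(None,None) exec_start@2 write@5
I2 mul r2: issue@3 deps=(None,None) exec_start@3 write@4
I3 mul r3: issue@4 deps=(None,1) exec_start@5 write@7

Answer: 4 5 4 7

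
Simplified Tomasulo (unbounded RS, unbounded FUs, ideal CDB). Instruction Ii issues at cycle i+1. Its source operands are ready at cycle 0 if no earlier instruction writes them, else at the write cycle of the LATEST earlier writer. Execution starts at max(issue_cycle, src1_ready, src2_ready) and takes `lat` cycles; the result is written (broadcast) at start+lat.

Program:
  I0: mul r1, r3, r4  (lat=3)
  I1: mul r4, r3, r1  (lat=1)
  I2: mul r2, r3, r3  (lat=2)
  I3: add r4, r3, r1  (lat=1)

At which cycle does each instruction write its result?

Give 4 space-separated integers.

I0 mul r1: issue@1 deps=(None,None) exec_start@1 write@4
I1 mul r4: issue@2 deps=(None,0) exec_start@4 write@5
I2 mul r2: issue@3 deps=(None,None) exec_start@3 write@5
I3 add r4: issue@4 deps=(None,0) exec_start@4 write@5

Answer: 4 5 5 5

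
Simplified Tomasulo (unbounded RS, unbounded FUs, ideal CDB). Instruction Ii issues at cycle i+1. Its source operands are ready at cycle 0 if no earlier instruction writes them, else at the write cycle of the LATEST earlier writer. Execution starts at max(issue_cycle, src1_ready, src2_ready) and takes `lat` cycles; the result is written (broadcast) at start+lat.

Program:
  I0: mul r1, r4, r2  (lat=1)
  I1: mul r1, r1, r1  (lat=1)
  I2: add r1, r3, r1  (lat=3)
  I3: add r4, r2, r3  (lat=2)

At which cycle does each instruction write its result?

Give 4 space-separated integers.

Answer: 2 3 6 6

Derivation:
I0 mul r1: issue@1 deps=(None,None) exec_start@1 write@2
I1 mul r1: issue@2 deps=(0,0) exec_start@2 write@3
I2 add r1: issue@3 deps=(None,1) exec_start@3 write@6
I3 add r4: issue@4 deps=(None,None) exec_start@4 write@6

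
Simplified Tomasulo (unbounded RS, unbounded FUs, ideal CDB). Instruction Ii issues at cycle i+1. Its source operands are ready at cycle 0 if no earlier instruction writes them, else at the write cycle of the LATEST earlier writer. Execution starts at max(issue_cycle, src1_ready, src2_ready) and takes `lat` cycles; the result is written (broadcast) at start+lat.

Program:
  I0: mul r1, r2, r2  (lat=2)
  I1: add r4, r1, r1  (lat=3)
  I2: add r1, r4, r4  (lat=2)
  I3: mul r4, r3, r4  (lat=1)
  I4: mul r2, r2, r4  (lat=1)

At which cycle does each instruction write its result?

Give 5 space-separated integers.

Answer: 3 6 8 7 8

Derivation:
I0 mul r1: issue@1 deps=(None,None) exec_start@1 write@3
I1 add r4: issue@2 deps=(0,0) exec_start@3 write@6
I2 add r1: issue@3 deps=(1,1) exec_start@6 write@8
I3 mul r4: issue@4 deps=(None,1) exec_start@6 write@7
I4 mul r2: issue@5 deps=(None,3) exec_start@7 write@8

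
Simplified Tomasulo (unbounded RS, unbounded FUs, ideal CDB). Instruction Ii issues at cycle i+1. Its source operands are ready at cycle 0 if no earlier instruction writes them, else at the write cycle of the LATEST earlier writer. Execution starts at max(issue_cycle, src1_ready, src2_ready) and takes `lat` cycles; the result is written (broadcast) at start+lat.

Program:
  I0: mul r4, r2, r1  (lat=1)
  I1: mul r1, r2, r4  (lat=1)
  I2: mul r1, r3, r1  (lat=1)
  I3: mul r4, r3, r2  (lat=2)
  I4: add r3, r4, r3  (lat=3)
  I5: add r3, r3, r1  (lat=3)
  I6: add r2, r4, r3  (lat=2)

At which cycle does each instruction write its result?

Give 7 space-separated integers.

Answer: 2 3 4 6 9 12 14

Derivation:
I0 mul r4: issue@1 deps=(None,None) exec_start@1 write@2
I1 mul r1: issue@2 deps=(None,0) exec_start@2 write@3
I2 mul r1: issue@3 deps=(None,1) exec_start@3 write@4
I3 mul r4: issue@4 deps=(None,None) exec_start@4 write@6
I4 add r3: issue@5 deps=(3,None) exec_start@6 write@9
I5 add r3: issue@6 deps=(4,2) exec_start@9 write@12
I6 add r2: issue@7 deps=(3,5) exec_start@12 write@14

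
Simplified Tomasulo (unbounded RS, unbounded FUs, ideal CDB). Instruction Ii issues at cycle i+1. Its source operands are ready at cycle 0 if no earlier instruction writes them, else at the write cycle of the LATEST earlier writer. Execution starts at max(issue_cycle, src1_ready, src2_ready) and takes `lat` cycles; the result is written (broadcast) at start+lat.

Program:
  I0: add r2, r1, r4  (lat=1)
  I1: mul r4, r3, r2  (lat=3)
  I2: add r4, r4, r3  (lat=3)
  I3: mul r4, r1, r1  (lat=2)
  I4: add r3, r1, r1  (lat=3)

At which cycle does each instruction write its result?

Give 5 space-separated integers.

I0 add r2: issue@1 deps=(None,None) exec_start@1 write@2
I1 mul r4: issue@2 deps=(None,0) exec_start@2 write@5
I2 add r4: issue@3 deps=(1,None) exec_start@5 write@8
I3 mul r4: issue@4 deps=(None,None) exec_start@4 write@6
I4 add r3: issue@5 deps=(None,None) exec_start@5 write@8

Answer: 2 5 8 6 8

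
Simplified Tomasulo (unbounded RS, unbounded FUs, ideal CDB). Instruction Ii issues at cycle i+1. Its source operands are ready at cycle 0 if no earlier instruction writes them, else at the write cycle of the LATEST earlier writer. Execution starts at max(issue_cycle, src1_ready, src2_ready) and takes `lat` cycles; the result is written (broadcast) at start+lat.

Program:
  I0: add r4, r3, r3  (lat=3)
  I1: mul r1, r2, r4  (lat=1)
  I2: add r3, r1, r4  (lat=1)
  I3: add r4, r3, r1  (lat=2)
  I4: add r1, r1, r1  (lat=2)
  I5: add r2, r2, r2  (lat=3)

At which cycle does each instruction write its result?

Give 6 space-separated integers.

Answer: 4 5 6 8 7 9

Derivation:
I0 add r4: issue@1 deps=(None,None) exec_start@1 write@4
I1 mul r1: issue@2 deps=(None,0) exec_start@4 write@5
I2 add r3: issue@3 deps=(1,0) exec_start@5 write@6
I3 add r4: issue@4 deps=(2,1) exec_start@6 write@8
I4 add r1: issue@5 deps=(1,1) exec_start@5 write@7
I5 add r2: issue@6 deps=(None,None) exec_start@6 write@9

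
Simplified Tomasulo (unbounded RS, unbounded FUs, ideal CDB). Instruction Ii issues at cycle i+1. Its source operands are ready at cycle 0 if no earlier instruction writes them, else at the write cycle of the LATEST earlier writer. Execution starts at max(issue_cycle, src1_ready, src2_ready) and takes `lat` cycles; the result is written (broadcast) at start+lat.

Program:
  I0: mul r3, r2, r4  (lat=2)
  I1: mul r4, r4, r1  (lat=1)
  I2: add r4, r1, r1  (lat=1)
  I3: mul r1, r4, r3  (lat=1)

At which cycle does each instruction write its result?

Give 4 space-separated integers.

Answer: 3 3 4 5

Derivation:
I0 mul r3: issue@1 deps=(None,None) exec_start@1 write@3
I1 mul r4: issue@2 deps=(None,None) exec_start@2 write@3
I2 add r4: issue@3 deps=(None,None) exec_start@3 write@4
I3 mul r1: issue@4 deps=(2,0) exec_start@4 write@5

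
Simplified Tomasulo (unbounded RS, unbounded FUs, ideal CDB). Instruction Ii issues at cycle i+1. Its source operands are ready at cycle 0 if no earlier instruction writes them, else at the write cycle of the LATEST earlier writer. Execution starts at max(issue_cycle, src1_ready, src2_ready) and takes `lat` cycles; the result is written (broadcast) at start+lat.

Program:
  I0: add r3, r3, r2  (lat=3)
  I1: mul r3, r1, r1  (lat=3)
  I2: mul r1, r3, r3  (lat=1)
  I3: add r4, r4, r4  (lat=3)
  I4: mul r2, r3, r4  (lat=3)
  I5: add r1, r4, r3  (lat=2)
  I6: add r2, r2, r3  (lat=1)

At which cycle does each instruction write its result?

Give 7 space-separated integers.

Answer: 4 5 6 7 10 9 11

Derivation:
I0 add r3: issue@1 deps=(None,None) exec_start@1 write@4
I1 mul r3: issue@2 deps=(None,None) exec_start@2 write@5
I2 mul r1: issue@3 deps=(1,1) exec_start@5 write@6
I3 add r4: issue@4 deps=(None,None) exec_start@4 write@7
I4 mul r2: issue@5 deps=(1,3) exec_start@7 write@10
I5 add r1: issue@6 deps=(3,1) exec_start@7 write@9
I6 add r2: issue@7 deps=(4,1) exec_start@10 write@11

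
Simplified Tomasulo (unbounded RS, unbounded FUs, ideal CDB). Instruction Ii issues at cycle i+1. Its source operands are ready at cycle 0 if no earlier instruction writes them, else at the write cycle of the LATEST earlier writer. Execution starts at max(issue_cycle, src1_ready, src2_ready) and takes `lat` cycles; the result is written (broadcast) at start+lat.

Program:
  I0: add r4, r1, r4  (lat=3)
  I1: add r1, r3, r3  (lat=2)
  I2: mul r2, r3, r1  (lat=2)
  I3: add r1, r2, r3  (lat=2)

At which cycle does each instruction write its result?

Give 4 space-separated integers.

Answer: 4 4 6 8

Derivation:
I0 add r4: issue@1 deps=(None,None) exec_start@1 write@4
I1 add r1: issue@2 deps=(None,None) exec_start@2 write@4
I2 mul r2: issue@3 deps=(None,1) exec_start@4 write@6
I3 add r1: issue@4 deps=(2,None) exec_start@6 write@8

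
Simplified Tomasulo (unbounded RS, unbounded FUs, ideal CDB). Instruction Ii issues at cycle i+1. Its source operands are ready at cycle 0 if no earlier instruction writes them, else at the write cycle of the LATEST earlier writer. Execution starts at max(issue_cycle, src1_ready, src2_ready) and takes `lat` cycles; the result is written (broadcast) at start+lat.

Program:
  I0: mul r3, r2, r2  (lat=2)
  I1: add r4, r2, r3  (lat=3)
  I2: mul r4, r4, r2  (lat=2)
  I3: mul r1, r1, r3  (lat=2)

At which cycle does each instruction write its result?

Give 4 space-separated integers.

Answer: 3 6 8 6

Derivation:
I0 mul r3: issue@1 deps=(None,None) exec_start@1 write@3
I1 add r4: issue@2 deps=(None,0) exec_start@3 write@6
I2 mul r4: issue@3 deps=(1,None) exec_start@6 write@8
I3 mul r1: issue@4 deps=(None,0) exec_start@4 write@6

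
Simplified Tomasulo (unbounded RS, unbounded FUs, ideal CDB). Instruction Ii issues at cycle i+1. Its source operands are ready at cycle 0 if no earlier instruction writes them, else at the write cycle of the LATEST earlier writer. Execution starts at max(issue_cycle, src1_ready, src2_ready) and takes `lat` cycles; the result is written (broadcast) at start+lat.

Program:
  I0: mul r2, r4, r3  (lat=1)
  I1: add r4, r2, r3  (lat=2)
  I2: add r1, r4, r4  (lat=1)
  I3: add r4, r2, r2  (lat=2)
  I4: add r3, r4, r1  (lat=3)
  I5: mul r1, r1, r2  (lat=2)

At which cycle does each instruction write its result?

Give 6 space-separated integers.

I0 mul r2: issue@1 deps=(None,None) exec_start@1 write@2
I1 add r4: issue@2 deps=(0,None) exec_start@2 write@4
I2 add r1: issue@3 deps=(1,1) exec_start@4 write@5
I3 add r4: issue@4 deps=(0,0) exec_start@4 write@6
I4 add r3: issue@5 deps=(3,2) exec_start@6 write@9
I5 mul r1: issue@6 deps=(2,0) exec_start@6 write@8

Answer: 2 4 5 6 9 8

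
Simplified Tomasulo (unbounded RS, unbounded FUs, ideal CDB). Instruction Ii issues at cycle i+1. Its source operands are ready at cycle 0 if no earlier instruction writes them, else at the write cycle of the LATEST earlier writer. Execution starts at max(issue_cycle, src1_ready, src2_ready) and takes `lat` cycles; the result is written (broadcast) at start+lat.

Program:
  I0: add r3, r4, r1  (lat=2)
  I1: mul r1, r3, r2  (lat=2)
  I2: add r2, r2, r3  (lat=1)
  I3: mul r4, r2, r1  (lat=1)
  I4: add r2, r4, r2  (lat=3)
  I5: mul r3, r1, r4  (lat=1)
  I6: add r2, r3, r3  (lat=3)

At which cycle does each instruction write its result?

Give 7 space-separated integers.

I0 add r3: issue@1 deps=(None,None) exec_start@1 write@3
I1 mul r1: issue@2 deps=(0,None) exec_start@3 write@5
I2 add r2: issue@3 deps=(None,0) exec_start@3 write@4
I3 mul r4: issue@4 deps=(2,1) exec_start@5 write@6
I4 add r2: issue@5 deps=(3,2) exec_start@6 write@9
I5 mul r3: issue@6 deps=(1,3) exec_start@6 write@7
I6 add r2: issue@7 deps=(5,5) exec_start@7 write@10

Answer: 3 5 4 6 9 7 10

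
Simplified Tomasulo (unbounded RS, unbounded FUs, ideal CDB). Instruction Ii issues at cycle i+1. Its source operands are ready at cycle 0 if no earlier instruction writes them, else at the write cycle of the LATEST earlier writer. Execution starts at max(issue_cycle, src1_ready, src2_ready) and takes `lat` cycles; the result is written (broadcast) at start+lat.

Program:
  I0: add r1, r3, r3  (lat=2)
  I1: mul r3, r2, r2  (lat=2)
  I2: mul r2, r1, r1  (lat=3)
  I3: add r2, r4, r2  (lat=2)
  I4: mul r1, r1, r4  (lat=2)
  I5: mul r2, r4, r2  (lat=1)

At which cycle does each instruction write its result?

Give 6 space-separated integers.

I0 add r1: issue@1 deps=(None,None) exec_start@1 write@3
I1 mul r3: issue@2 deps=(None,None) exec_start@2 write@4
I2 mul r2: issue@3 deps=(0,0) exec_start@3 write@6
I3 add r2: issue@4 deps=(None,2) exec_start@6 write@8
I4 mul r1: issue@5 deps=(0,None) exec_start@5 write@7
I5 mul r2: issue@6 deps=(None,3) exec_start@8 write@9

Answer: 3 4 6 8 7 9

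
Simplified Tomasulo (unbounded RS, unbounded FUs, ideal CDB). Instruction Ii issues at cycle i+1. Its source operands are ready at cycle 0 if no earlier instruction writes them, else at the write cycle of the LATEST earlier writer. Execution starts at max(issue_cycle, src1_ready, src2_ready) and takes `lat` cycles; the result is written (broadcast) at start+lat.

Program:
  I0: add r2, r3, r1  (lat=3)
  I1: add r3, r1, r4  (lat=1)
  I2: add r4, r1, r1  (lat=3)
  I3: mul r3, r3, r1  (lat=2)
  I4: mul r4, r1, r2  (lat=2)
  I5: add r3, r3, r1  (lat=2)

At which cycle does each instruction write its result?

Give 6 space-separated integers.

I0 add r2: issue@1 deps=(None,None) exec_start@1 write@4
I1 add r3: issue@2 deps=(None,None) exec_start@2 write@3
I2 add r4: issue@3 deps=(None,None) exec_start@3 write@6
I3 mul r3: issue@4 deps=(1,None) exec_start@4 write@6
I4 mul r4: issue@5 deps=(None,0) exec_start@5 write@7
I5 add r3: issue@6 deps=(3,None) exec_start@6 write@8

Answer: 4 3 6 6 7 8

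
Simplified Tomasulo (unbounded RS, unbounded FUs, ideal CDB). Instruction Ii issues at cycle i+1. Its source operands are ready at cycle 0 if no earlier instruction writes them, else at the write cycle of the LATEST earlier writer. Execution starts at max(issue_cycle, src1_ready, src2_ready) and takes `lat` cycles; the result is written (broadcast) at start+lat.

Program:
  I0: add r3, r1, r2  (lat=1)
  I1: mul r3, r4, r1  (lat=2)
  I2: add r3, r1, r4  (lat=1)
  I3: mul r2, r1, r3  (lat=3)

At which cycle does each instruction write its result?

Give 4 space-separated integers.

I0 add r3: issue@1 deps=(None,None) exec_start@1 write@2
I1 mul r3: issue@2 deps=(None,None) exec_start@2 write@4
I2 add r3: issue@3 deps=(None,None) exec_start@3 write@4
I3 mul r2: issue@4 deps=(None,2) exec_start@4 write@7

Answer: 2 4 4 7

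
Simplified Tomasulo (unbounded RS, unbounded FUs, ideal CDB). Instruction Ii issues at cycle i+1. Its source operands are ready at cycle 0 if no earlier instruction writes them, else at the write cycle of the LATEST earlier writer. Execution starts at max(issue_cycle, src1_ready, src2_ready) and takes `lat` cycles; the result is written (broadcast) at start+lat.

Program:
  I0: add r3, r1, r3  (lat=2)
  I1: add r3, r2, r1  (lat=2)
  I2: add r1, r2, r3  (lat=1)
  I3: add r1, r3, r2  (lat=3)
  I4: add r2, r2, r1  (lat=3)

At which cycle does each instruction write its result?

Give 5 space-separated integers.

I0 add r3: issue@1 deps=(None,None) exec_start@1 write@3
I1 add r3: issue@2 deps=(None,None) exec_start@2 write@4
I2 add r1: issue@3 deps=(None,1) exec_start@4 write@5
I3 add r1: issue@4 deps=(1,None) exec_start@4 write@7
I4 add r2: issue@5 deps=(None,3) exec_start@7 write@10

Answer: 3 4 5 7 10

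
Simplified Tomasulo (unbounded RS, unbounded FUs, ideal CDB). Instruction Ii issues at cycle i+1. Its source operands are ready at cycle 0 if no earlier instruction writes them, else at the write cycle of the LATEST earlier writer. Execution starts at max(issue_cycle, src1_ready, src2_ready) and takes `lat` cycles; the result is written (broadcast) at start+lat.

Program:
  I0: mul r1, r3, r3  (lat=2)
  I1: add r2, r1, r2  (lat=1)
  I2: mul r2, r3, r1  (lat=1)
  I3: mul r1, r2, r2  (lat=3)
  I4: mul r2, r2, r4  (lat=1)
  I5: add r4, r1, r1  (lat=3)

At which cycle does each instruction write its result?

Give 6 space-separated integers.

I0 mul r1: issue@1 deps=(None,None) exec_start@1 write@3
I1 add r2: issue@2 deps=(0,None) exec_start@3 write@4
I2 mul r2: issue@3 deps=(None,0) exec_start@3 write@4
I3 mul r1: issue@4 deps=(2,2) exec_start@4 write@7
I4 mul r2: issue@5 deps=(2,None) exec_start@5 write@6
I5 add r4: issue@6 deps=(3,3) exec_start@7 write@10

Answer: 3 4 4 7 6 10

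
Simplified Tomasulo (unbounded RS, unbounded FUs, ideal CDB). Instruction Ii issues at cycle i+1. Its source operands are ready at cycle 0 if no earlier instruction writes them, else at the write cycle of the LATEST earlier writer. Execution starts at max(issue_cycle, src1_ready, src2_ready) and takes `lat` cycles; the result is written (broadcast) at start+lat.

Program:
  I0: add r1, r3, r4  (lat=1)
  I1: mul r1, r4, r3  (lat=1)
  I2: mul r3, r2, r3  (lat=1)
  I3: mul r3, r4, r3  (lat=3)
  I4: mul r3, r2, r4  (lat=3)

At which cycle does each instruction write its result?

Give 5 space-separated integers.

I0 add r1: issue@1 deps=(None,None) exec_start@1 write@2
I1 mul r1: issue@2 deps=(None,None) exec_start@2 write@3
I2 mul r3: issue@3 deps=(None,None) exec_start@3 write@4
I3 mul r3: issue@4 deps=(None,2) exec_start@4 write@7
I4 mul r3: issue@5 deps=(None,None) exec_start@5 write@8

Answer: 2 3 4 7 8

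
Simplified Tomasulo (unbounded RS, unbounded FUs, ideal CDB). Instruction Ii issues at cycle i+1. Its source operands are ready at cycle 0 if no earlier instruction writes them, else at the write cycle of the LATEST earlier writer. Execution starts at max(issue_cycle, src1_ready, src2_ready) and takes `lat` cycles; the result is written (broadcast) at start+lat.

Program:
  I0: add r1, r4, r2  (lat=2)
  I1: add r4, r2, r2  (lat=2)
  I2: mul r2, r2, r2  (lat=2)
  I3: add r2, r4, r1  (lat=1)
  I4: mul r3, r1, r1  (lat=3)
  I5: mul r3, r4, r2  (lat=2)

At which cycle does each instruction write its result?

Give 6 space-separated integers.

Answer: 3 4 5 5 8 8

Derivation:
I0 add r1: issue@1 deps=(None,None) exec_start@1 write@3
I1 add r4: issue@2 deps=(None,None) exec_start@2 write@4
I2 mul r2: issue@3 deps=(None,None) exec_start@3 write@5
I3 add r2: issue@4 deps=(1,0) exec_start@4 write@5
I4 mul r3: issue@5 deps=(0,0) exec_start@5 write@8
I5 mul r3: issue@6 deps=(1,3) exec_start@6 write@8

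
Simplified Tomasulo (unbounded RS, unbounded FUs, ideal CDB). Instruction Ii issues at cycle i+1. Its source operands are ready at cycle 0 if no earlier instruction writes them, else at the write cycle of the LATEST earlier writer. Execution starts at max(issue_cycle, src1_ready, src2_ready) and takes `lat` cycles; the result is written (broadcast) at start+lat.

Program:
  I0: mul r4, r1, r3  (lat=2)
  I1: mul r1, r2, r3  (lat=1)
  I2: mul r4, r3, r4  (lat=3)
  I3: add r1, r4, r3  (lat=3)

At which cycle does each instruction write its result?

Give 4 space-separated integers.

Answer: 3 3 6 9

Derivation:
I0 mul r4: issue@1 deps=(None,None) exec_start@1 write@3
I1 mul r1: issue@2 deps=(None,None) exec_start@2 write@3
I2 mul r4: issue@3 deps=(None,0) exec_start@3 write@6
I3 add r1: issue@4 deps=(2,None) exec_start@6 write@9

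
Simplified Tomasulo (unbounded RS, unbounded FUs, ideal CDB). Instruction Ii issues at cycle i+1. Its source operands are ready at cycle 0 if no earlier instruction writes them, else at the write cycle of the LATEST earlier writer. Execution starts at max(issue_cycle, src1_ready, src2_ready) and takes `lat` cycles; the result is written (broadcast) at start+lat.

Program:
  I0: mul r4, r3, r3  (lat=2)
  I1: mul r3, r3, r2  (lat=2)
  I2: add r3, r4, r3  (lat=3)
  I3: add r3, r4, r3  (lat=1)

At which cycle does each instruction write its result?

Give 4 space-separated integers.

Answer: 3 4 7 8

Derivation:
I0 mul r4: issue@1 deps=(None,None) exec_start@1 write@3
I1 mul r3: issue@2 deps=(None,None) exec_start@2 write@4
I2 add r3: issue@3 deps=(0,1) exec_start@4 write@7
I3 add r3: issue@4 deps=(0,2) exec_start@7 write@8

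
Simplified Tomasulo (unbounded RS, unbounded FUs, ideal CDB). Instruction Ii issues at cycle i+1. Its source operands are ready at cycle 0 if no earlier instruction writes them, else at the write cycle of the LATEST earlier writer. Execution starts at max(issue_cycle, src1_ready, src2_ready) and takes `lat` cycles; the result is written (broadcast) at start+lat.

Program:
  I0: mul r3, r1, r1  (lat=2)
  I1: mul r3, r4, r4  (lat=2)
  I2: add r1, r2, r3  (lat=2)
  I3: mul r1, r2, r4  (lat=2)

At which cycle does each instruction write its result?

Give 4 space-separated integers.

I0 mul r3: issue@1 deps=(None,None) exec_start@1 write@3
I1 mul r3: issue@2 deps=(None,None) exec_start@2 write@4
I2 add r1: issue@3 deps=(None,1) exec_start@4 write@6
I3 mul r1: issue@4 deps=(None,None) exec_start@4 write@6

Answer: 3 4 6 6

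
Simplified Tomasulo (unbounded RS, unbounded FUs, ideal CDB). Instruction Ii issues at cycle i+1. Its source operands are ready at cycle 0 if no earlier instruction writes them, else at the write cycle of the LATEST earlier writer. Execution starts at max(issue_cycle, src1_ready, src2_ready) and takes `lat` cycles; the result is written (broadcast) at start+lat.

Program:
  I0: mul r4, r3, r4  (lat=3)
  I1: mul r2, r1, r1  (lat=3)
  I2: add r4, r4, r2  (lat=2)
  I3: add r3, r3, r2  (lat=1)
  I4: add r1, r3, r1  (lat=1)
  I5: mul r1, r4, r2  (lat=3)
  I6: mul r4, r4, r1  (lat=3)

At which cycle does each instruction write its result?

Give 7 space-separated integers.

Answer: 4 5 7 6 7 10 13

Derivation:
I0 mul r4: issue@1 deps=(None,None) exec_start@1 write@4
I1 mul r2: issue@2 deps=(None,None) exec_start@2 write@5
I2 add r4: issue@3 deps=(0,1) exec_start@5 write@7
I3 add r3: issue@4 deps=(None,1) exec_start@5 write@6
I4 add r1: issue@5 deps=(3,None) exec_start@6 write@7
I5 mul r1: issue@6 deps=(2,1) exec_start@7 write@10
I6 mul r4: issue@7 deps=(2,5) exec_start@10 write@13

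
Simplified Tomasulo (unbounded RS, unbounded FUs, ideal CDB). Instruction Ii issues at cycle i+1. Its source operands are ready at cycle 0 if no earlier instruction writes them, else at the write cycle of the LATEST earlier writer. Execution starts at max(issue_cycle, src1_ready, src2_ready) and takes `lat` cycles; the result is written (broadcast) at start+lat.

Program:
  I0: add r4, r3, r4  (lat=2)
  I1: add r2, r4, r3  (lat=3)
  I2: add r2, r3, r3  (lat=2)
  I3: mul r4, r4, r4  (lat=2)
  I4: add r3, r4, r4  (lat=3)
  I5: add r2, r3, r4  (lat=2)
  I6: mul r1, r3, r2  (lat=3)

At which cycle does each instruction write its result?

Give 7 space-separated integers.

I0 add r4: issue@1 deps=(None,None) exec_start@1 write@3
I1 add r2: issue@2 deps=(0,None) exec_start@3 write@6
I2 add r2: issue@3 deps=(None,None) exec_start@3 write@5
I3 mul r4: issue@4 deps=(0,0) exec_start@4 write@6
I4 add r3: issue@5 deps=(3,3) exec_start@6 write@9
I5 add r2: issue@6 deps=(4,3) exec_start@9 write@11
I6 mul r1: issue@7 deps=(4,5) exec_start@11 write@14

Answer: 3 6 5 6 9 11 14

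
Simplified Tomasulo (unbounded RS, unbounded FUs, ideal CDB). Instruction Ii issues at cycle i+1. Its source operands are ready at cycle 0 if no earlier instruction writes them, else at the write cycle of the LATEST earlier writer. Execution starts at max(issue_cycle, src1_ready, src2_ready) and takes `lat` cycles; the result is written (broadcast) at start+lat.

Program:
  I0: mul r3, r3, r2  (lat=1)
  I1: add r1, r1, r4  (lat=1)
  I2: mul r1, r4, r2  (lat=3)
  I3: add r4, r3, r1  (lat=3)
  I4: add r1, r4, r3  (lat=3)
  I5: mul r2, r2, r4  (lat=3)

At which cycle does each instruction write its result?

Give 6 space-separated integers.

I0 mul r3: issue@1 deps=(None,None) exec_start@1 write@2
I1 add r1: issue@2 deps=(None,None) exec_start@2 write@3
I2 mul r1: issue@3 deps=(None,None) exec_start@3 write@6
I3 add r4: issue@4 deps=(0,2) exec_start@6 write@9
I4 add r1: issue@5 deps=(3,0) exec_start@9 write@12
I5 mul r2: issue@6 deps=(None,3) exec_start@9 write@12

Answer: 2 3 6 9 12 12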